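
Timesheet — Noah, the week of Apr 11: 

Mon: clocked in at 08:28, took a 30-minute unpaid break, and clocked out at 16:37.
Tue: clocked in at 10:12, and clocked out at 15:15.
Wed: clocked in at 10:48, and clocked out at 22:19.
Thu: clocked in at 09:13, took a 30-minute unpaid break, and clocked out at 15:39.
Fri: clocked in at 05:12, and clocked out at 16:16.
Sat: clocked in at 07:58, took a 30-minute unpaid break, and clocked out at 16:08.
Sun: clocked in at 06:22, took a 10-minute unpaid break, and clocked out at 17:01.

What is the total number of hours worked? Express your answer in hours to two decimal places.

Mon: 08:28–16:37 = 8 h 9 min; less 30 min break → 7 h 39 min
Tue: 10:12–15:15 = 5 h 3 min
Wed: 10:48–22:19 = 11 h 31 min
Thu: 09:13–15:39 = 6 h 26 min; less 30 min break → 5 h 56 min
Fri: 05:12–16:16 = 11 h 4 min
Sat: 07:58–16:08 = 8 h 10 min; less 30 min break → 7 h 40 min
Sun: 06:22–17:01 = 10 h 39 min; less 10 min break → 10 h 29 min
Total: 7 h 39 min + 5 h 3 min + 11 h 31 min + 5 h 56 min + 11 h 4 min + 7 h 40 min + 10 h 29 min = 59 h 22 min.

59.37 hours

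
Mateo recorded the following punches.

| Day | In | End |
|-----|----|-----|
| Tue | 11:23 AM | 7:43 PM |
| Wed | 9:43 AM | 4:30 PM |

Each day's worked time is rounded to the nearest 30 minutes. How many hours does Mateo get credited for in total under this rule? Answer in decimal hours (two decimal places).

Tue: 11:23 AM–7:43 PM = 8 h 20 min → rounds to 8 h 30 min
Wed: 9:43 AM–4:30 PM = 6 h 47 min → rounds to 7 h 0 min
Total credited: 15 h 30 min.

15.50 hours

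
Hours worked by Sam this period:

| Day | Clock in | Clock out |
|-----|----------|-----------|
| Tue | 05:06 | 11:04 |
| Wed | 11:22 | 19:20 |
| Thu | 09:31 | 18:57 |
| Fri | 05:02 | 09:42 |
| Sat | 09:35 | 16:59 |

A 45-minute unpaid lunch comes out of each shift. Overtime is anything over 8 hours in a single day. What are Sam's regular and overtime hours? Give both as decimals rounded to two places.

Regular 31.00 hours, overtime 0.68 hours

Tue: 05:06–11:04 = 5 h 58 min; less 45 min break → 5 h 13 min
Wed: 11:22–19:20 = 7 h 58 min; less 45 min break → 7 h 13 min
Thu: 09:31–18:57 = 9 h 26 min; less 45 min break → 8 h 41 min
Fri: 05:02–09:42 = 4 h 40 min; less 45 min break → 3 h 55 min
Sat: 09:35–16:59 = 7 h 24 min; less 45 min break → 6 h 39 min
Tue reg 5 h 13 min / OT 0 h 0 min; Wed reg 7 h 13 min / OT 0 h 0 min; Thu reg 8 h 0 min / OT 0 h 41 min; Fri reg 3 h 55 min / OT 0 h 0 min; Sat reg 6 h 39 min / OT 0 h 0 min.
Totals: regular 31 h 0 min, overtime 0 h 41 min.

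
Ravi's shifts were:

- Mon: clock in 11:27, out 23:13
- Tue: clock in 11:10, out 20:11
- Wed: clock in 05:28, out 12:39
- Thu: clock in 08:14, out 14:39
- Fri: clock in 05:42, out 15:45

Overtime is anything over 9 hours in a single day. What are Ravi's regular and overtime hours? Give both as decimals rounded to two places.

Mon: 11:27–23:13 = 11 h 46 min
Tue: 11:10–20:11 = 9 h 1 min
Wed: 05:28–12:39 = 7 h 11 min
Thu: 08:14–14:39 = 6 h 25 min
Fri: 05:42–15:45 = 10 h 3 min
Mon reg 9 h 0 min / OT 2 h 46 min; Tue reg 9 h 0 min / OT 0 h 1 min; Wed reg 7 h 11 min / OT 0 h 0 min; Thu reg 6 h 25 min / OT 0 h 0 min; Fri reg 9 h 0 min / OT 1 h 3 min.
Totals: regular 40 h 36 min, overtime 3 h 50 min.

Regular 40.60 hours, overtime 3.83 hours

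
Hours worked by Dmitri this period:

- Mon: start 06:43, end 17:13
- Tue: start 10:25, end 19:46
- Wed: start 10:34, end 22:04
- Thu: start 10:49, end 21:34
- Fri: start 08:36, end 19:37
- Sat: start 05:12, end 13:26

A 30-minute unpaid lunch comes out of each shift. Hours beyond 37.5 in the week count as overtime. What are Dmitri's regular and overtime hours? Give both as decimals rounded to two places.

Regular 37.50 hours, overtime 20.85 hours

Mon: 06:43–17:13 = 10 h 30 min; less 30 min break → 10 h 0 min
Tue: 10:25–19:46 = 9 h 21 min; less 30 min break → 8 h 51 min
Wed: 10:34–22:04 = 11 h 30 min; less 30 min break → 11 h 0 min
Thu: 10:49–21:34 = 10 h 45 min; less 30 min break → 10 h 15 min
Fri: 08:36–19:37 = 11 h 1 min; less 30 min break → 10 h 31 min
Sat: 05:12–13:26 = 8 h 14 min; less 30 min break → 7 h 44 min
Total worked: 58 h 21 min = 58.35 h.
Threshold 37.5 h → overtime 20 h 51 min, regular 37 h 30 min.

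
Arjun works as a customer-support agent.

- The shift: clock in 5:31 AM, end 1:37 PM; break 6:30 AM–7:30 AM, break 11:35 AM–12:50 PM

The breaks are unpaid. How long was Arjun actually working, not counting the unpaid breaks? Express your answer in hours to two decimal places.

The shift: 5:31 AM–1:37 PM = 8 h 6 min; less 135 min break → 5 h 51 min

5.85 hours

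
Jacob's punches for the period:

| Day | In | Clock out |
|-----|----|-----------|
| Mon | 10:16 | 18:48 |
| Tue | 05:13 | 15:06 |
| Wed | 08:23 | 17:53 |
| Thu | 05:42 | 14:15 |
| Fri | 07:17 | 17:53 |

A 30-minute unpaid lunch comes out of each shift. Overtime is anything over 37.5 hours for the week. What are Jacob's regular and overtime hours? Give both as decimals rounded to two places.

Mon: 10:16–18:48 = 8 h 32 min; less 30 min break → 8 h 2 min
Tue: 05:13–15:06 = 9 h 53 min; less 30 min break → 9 h 23 min
Wed: 08:23–17:53 = 9 h 30 min; less 30 min break → 9 h 0 min
Thu: 05:42–14:15 = 8 h 33 min; less 30 min break → 8 h 3 min
Fri: 07:17–17:53 = 10 h 36 min; less 30 min break → 10 h 6 min
Total worked: 44 h 34 min = 44.57 h.
Threshold 37.5 h → overtime 7 h 4 min, regular 37 h 30 min.

Regular 37.50 hours, overtime 7.07 hours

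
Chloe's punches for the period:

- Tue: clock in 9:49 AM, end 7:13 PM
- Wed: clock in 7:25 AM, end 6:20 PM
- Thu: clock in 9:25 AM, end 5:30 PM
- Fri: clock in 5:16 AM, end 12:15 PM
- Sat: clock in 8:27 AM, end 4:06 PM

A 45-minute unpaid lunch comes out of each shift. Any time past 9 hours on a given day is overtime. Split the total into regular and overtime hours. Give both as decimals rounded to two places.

Tue: 9:49 AM–7:13 PM = 9 h 24 min; less 45 min break → 8 h 39 min
Wed: 7:25 AM–6:20 PM = 10 h 55 min; less 45 min break → 10 h 10 min
Thu: 9:25 AM–5:30 PM = 8 h 5 min; less 45 min break → 7 h 20 min
Fri: 5:16 AM–12:15 PM = 6 h 59 min; less 45 min break → 6 h 14 min
Sat: 8:27 AM–4:06 PM = 7 h 39 min; less 45 min break → 6 h 54 min
Tue reg 8 h 39 min / OT 0 h 0 min; Wed reg 9 h 0 min / OT 1 h 10 min; Thu reg 7 h 20 min / OT 0 h 0 min; Fri reg 6 h 14 min / OT 0 h 0 min; Sat reg 6 h 54 min / OT 0 h 0 min.
Totals: regular 38 h 7 min, overtime 1 h 10 min.

Regular 38.12 hours, overtime 1.17 hours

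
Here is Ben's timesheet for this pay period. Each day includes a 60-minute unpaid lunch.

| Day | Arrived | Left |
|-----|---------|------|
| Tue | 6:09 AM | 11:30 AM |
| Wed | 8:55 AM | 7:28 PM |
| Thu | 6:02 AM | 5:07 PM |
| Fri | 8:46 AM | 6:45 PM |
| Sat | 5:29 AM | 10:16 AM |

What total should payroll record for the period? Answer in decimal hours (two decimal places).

36.75 hours

Tue: 6:09 AM–11:30 AM = 5 h 21 min; less 60 min break → 4 h 21 min
Wed: 8:55 AM–7:28 PM = 10 h 33 min; less 60 min break → 9 h 33 min
Thu: 6:02 AM–5:07 PM = 11 h 5 min; less 60 min break → 10 h 5 min
Fri: 8:46 AM–6:45 PM = 9 h 59 min; less 60 min break → 8 h 59 min
Sat: 5:29 AM–10:16 AM = 4 h 47 min; less 60 min break → 3 h 47 min
Total: 4 h 21 min + 9 h 33 min + 10 h 5 min + 8 h 59 min + 3 h 47 min = 36 h 45 min.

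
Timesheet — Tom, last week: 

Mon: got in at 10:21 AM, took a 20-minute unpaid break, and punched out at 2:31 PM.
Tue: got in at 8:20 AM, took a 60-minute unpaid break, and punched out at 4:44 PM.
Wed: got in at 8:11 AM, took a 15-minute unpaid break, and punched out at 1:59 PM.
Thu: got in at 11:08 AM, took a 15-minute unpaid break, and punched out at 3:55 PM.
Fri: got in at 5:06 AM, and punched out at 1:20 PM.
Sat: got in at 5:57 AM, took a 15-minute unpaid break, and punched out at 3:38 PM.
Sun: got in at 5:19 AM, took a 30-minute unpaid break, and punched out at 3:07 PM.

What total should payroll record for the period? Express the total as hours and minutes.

Mon: 10:21 AM–2:31 PM = 4 h 10 min; less 20 min break → 3 h 50 min
Tue: 8:20 AM–4:44 PM = 8 h 24 min; less 60 min break → 7 h 24 min
Wed: 8:11 AM–1:59 PM = 5 h 48 min; less 15 min break → 5 h 33 min
Thu: 11:08 AM–3:55 PM = 4 h 47 min; less 15 min break → 4 h 32 min
Fri: 5:06 AM–1:20 PM = 8 h 14 min
Sat: 5:57 AM–3:38 PM = 9 h 41 min; less 15 min break → 9 h 26 min
Sun: 5:19 AM–3:07 PM = 9 h 48 min; less 30 min break → 9 h 18 min
Total: 3 h 50 min + 7 h 24 min + 5 h 33 min + 4 h 32 min + 8 h 14 min + 9 h 26 min + 9 h 18 min = 48 h 17 min.

48 h 17 min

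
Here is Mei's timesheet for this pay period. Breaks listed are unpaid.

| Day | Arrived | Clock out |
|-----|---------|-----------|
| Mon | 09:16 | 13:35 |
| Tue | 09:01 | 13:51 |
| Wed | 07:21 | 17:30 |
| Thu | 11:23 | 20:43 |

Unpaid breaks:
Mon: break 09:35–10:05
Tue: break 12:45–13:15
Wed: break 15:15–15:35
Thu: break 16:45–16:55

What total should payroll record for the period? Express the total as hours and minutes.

27 h 8 min

Mon: 09:16–13:35 = 4 h 19 min; less 30 min break → 3 h 49 min
Tue: 09:01–13:51 = 4 h 50 min; less 30 min break → 4 h 20 min
Wed: 07:21–17:30 = 10 h 9 min; less 20 min break → 9 h 49 min
Thu: 11:23–20:43 = 9 h 20 min; less 10 min break → 9 h 10 min
Total: 3 h 49 min + 4 h 20 min + 9 h 49 min + 9 h 10 min = 27 h 8 min.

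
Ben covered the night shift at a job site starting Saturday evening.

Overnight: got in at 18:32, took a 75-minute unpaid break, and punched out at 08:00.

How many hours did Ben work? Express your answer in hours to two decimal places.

Overnight: 18:32 → midnight = 5 h 28 min; midnight → 08:00 = 8 h 0 min; span 13 h 28 min; less 75 min break → 12 h 13 min

12.22 hours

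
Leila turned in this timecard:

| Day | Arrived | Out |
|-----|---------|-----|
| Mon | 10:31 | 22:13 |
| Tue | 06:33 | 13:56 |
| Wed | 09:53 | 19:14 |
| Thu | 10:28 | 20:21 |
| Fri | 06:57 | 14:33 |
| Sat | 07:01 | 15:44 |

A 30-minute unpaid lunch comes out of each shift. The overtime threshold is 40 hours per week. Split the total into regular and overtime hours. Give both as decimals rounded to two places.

Mon: 10:31–22:13 = 11 h 42 min; less 30 min break → 11 h 12 min
Tue: 06:33–13:56 = 7 h 23 min; less 30 min break → 6 h 53 min
Wed: 09:53–19:14 = 9 h 21 min; less 30 min break → 8 h 51 min
Thu: 10:28–20:21 = 9 h 53 min; less 30 min break → 9 h 23 min
Fri: 06:57–14:33 = 7 h 36 min; less 30 min break → 7 h 6 min
Sat: 07:01–15:44 = 8 h 43 min; less 30 min break → 8 h 13 min
Total worked: 51 h 38 min = 51.63 h.
Threshold 40 h → overtime 11 h 38 min, regular 40 h 0 min.

Regular 40.00 hours, overtime 11.63 hours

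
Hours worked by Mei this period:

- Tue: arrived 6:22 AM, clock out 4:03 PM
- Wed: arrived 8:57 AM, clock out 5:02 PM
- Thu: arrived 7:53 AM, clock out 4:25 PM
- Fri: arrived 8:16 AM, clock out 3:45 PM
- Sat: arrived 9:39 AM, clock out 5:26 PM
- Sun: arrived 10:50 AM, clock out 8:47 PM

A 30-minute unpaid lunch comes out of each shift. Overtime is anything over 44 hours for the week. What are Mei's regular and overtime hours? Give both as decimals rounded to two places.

Tue: 6:22 AM–4:03 PM = 9 h 41 min; less 30 min break → 9 h 11 min
Wed: 8:57 AM–5:02 PM = 8 h 5 min; less 30 min break → 7 h 35 min
Thu: 7:53 AM–4:25 PM = 8 h 32 min; less 30 min break → 8 h 2 min
Fri: 8:16 AM–3:45 PM = 7 h 29 min; less 30 min break → 6 h 59 min
Sat: 9:39 AM–5:26 PM = 7 h 47 min; less 30 min break → 7 h 17 min
Sun: 10:50 AM–8:47 PM = 9 h 57 min; less 30 min break → 9 h 27 min
Total worked: 48 h 31 min = 48.52 h.
Threshold 44 h → overtime 4 h 31 min, regular 44 h 0 min.

Regular 44.00 hours, overtime 4.52 hours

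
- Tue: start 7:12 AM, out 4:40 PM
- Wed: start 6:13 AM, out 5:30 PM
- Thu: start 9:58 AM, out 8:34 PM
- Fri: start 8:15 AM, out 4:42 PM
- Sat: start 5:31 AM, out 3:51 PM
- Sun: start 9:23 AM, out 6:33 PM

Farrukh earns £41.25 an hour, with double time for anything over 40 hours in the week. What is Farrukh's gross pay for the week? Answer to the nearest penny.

£3242.25

Tue: 7:12 AM–4:40 PM = 9 h 28 min
Wed: 6:13 AM–5:30 PM = 11 h 17 min
Thu: 9:58 AM–8:34 PM = 10 h 36 min
Fri: 8:15 AM–4:42 PM = 8 h 27 min
Sat: 5:31 AM–3:51 PM = 10 h 20 min
Sun: 9:23 AM–6:33 PM = 9 h 10 min
Total worked: 59 h 18 min = 3558 min.
Regular 40 h 0 min = 2400 min at £41.25/h; overtime 19 h 18 min = 1158 min at £82.50/h.
Pay = (2400 × £41.25 + 1158 × £82.50) ÷ 60 = £3242.25.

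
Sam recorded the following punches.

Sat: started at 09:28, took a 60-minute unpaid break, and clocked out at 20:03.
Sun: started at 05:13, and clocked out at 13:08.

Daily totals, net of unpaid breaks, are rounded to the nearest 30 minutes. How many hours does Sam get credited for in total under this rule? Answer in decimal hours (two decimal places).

17.50 hours

Sat: 09:28–20:03 = 10 h 35 min − 60 min = 9 h 35 min → rounds to 9 h 30 min
Sun: 05:13–13:08 = 7 h 55 min → rounds to 8 h 0 min
Total credited: 17 h 30 min.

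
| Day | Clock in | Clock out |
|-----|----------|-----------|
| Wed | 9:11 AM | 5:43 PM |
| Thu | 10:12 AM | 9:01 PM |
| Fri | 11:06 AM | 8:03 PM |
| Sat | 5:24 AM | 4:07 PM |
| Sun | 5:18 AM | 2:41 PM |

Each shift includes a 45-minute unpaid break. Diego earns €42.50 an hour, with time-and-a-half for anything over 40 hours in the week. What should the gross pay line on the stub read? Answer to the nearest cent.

€1996.44

Wed: 9:11 AM–5:43 PM = 8 h 32 min; less 45 min break → 7 h 47 min
Thu: 10:12 AM–9:01 PM = 10 h 49 min; less 45 min break → 10 h 4 min
Fri: 11:06 AM–8:03 PM = 8 h 57 min; less 45 min break → 8 h 12 min
Sat: 5:24 AM–4:07 PM = 10 h 43 min; less 45 min break → 9 h 58 min
Sun: 5:18 AM–2:41 PM = 9 h 23 min; less 45 min break → 8 h 38 min
Total worked: 44 h 39 min = 2679 min.
Regular 40 h 0 min = 2400 min at €42.50/h; overtime 4 h 39 min = 279 min at €63.75/h.
Pay = (2400 × €42.50 + 279 × €63.75) ÷ 60 = €1996.44.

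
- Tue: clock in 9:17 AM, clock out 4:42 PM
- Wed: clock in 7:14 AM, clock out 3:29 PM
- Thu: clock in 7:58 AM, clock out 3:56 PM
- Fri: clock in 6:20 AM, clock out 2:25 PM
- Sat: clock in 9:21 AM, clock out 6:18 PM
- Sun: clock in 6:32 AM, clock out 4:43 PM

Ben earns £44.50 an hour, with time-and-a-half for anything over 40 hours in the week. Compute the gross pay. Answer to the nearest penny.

Tue: 9:17 AM–4:42 PM = 7 h 25 min
Wed: 7:14 AM–3:29 PM = 8 h 15 min
Thu: 7:58 AM–3:56 PM = 7 h 58 min
Fri: 6:20 AM–2:25 PM = 8 h 5 min
Sat: 9:21 AM–6:18 PM = 8 h 57 min
Sun: 6:32 AM–4:43 PM = 10 h 11 min
Total worked: 50 h 51 min = 3051 min.
Regular 40 h 0 min = 2400 min at £44.50/h; overtime 10 h 51 min = 651 min at £66.75/h.
Pay = (2400 × £44.50 + 651 × £66.75) ÷ 60 = £2504.24.

£2504.24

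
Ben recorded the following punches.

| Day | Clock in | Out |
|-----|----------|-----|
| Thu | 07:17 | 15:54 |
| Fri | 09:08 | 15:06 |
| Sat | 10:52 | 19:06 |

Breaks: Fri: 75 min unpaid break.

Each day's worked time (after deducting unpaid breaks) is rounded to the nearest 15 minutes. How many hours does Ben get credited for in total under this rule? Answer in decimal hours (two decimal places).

21.50 hours

Thu: 07:17–15:54 = 8 h 37 min → rounds to 8 h 30 min
Fri: 09:08–15:06 = 5 h 58 min − 75 min = 4 h 43 min → rounds to 4 h 45 min
Sat: 10:52–19:06 = 8 h 14 min → rounds to 8 h 15 min
Total credited: 21 h 30 min.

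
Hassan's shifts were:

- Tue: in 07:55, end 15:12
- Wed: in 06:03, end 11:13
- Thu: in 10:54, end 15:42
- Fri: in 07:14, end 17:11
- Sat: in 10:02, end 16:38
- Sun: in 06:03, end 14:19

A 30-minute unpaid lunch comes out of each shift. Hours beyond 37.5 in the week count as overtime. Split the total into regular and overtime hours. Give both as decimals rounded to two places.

Tue: 07:55–15:12 = 7 h 17 min; less 30 min break → 6 h 47 min
Wed: 06:03–11:13 = 5 h 10 min; less 30 min break → 4 h 40 min
Thu: 10:54–15:42 = 4 h 48 min; less 30 min break → 4 h 18 min
Fri: 07:14–17:11 = 9 h 57 min; less 30 min break → 9 h 27 min
Sat: 10:02–16:38 = 6 h 36 min; less 30 min break → 6 h 6 min
Sun: 06:03–14:19 = 8 h 16 min; less 30 min break → 7 h 46 min
Total worked: 39 h 4 min = 39.07 h.
Threshold 37.5 h → overtime 1 h 34 min, regular 37 h 30 min.

Regular 37.50 hours, overtime 1.57 hours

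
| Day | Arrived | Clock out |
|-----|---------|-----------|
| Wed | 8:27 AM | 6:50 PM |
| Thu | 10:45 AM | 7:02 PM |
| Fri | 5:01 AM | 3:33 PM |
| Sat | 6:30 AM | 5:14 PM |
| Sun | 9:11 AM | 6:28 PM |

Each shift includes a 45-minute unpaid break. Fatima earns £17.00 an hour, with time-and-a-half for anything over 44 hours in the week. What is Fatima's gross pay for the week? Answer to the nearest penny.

£785.40

Wed: 8:27 AM–6:50 PM = 10 h 23 min; less 45 min break → 9 h 38 min
Thu: 10:45 AM–7:02 PM = 8 h 17 min; less 45 min break → 7 h 32 min
Fri: 5:01 AM–3:33 PM = 10 h 32 min; less 45 min break → 9 h 47 min
Sat: 6:30 AM–5:14 PM = 10 h 44 min; less 45 min break → 9 h 59 min
Sun: 9:11 AM–6:28 PM = 9 h 17 min; less 45 min break → 8 h 32 min
Total worked: 45 h 28 min = 2728 min.
Regular 44 h 0 min = 2640 min at £17.00/h; overtime 1 h 28 min = 88 min at £25.50/h.
Pay = (2640 × £17.00 + 88 × £25.50) ÷ 60 = £785.40.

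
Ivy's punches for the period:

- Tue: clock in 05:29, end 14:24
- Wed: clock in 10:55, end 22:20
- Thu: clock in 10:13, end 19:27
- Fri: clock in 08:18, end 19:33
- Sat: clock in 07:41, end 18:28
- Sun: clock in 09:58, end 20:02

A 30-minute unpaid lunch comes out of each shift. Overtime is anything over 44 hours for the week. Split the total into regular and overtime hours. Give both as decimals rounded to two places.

Tue: 05:29–14:24 = 8 h 55 min; less 30 min break → 8 h 25 min
Wed: 10:55–22:20 = 11 h 25 min; less 30 min break → 10 h 55 min
Thu: 10:13–19:27 = 9 h 14 min; less 30 min break → 8 h 44 min
Fri: 08:18–19:33 = 11 h 15 min; less 30 min break → 10 h 45 min
Sat: 07:41–18:28 = 10 h 47 min; less 30 min break → 10 h 17 min
Sun: 09:58–20:02 = 10 h 4 min; less 30 min break → 9 h 34 min
Total worked: 58 h 40 min = 58.67 h.
Threshold 44 h → overtime 14 h 40 min, regular 44 h 0 min.

Regular 44.00 hours, overtime 14.67 hours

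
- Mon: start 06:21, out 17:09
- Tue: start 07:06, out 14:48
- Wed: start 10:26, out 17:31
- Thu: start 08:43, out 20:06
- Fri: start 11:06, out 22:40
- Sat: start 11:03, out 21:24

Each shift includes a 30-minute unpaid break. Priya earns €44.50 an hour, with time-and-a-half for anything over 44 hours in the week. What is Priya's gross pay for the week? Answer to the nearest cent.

€2751.21

Mon: 06:21–17:09 = 10 h 48 min; less 30 min break → 10 h 18 min
Tue: 07:06–14:48 = 7 h 42 min; less 30 min break → 7 h 12 min
Wed: 10:26–17:31 = 7 h 5 min; less 30 min break → 6 h 35 min
Thu: 08:43–20:06 = 11 h 23 min; less 30 min break → 10 h 53 min
Fri: 11:06–22:40 = 11 h 34 min; less 30 min break → 11 h 4 min
Sat: 11:03–21:24 = 10 h 21 min; less 30 min break → 9 h 51 min
Total worked: 55 h 53 min = 3353 min.
Regular 44 h 0 min = 2640 min at €44.50/h; overtime 11 h 53 min = 713 min at €66.75/h.
Pay = (2640 × €44.50 + 713 × €66.75) ÷ 60 = €2751.21.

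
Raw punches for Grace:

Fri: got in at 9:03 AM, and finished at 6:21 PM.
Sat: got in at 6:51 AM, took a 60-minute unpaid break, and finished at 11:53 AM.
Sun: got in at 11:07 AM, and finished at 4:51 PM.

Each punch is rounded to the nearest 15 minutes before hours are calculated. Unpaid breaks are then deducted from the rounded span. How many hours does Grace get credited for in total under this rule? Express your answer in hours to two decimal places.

Fri: in 9:03 AM→9:00 AM, out 6:21 PM→6:15 PM; 9 h 15 min
Sat: in 6:51 AM→6:45 AM, out 11:53 AM→12:00 PM; 5 h 15 min − 60 min = 4 h 15 min
Sun: in 11:07 AM→11:00 AM, out 4:51 PM→4:45 PM; 5 h 45 min
Total credited: 19 h 15 min.

19.25 hours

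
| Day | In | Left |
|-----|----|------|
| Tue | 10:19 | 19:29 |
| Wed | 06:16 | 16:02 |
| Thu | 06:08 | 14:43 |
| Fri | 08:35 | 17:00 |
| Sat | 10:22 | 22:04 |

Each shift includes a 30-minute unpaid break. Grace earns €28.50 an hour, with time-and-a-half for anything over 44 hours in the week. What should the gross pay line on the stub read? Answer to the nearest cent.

€1302.45

Tue: 10:19–19:29 = 9 h 10 min; less 30 min break → 8 h 40 min
Wed: 06:16–16:02 = 9 h 46 min; less 30 min break → 9 h 16 min
Thu: 06:08–14:43 = 8 h 35 min; less 30 min break → 8 h 5 min
Fri: 08:35–17:00 = 8 h 25 min; less 30 min break → 7 h 55 min
Sat: 10:22–22:04 = 11 h 42 min; less 30 min break → 11 h 12 min
Total worked: 45 h 8 min = 2708 min.
Regular 44 h 0 min = 2640 min at €28.50/h; overtime 1 h 8 min = 68 min at €42.75/h.
Pay = (2640 × €28.50 + 68 × €42.75) ÷ 60 = €1302.45.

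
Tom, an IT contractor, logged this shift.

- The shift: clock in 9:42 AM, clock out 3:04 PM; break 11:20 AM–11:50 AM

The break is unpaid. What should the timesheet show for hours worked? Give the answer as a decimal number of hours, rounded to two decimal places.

4.87 hours

The shift: 9:42 AM–3:04 PM = 5 h 22 min; less 30 min break → 4 h 52 min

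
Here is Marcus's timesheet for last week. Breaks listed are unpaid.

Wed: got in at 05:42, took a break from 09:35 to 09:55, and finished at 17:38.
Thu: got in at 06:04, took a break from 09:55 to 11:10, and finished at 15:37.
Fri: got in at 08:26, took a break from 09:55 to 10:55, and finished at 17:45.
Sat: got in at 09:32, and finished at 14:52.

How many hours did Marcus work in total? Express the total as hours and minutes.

Wed: 05:42–17:38 = 11 h 56 min; less 20 min break → 11 h 36 min
Thu: 06:04–15:37 = 9 h 33 min; less 75 min break → 8 h 18 min
Fri: 08:26–17:45 = 9 h 19 min; less 60 min break → 8 h 19 min
Sat: 09:32–14:52 = 5 h 20 min
Total: 11 h 36 min + 8 h 18 min + 8 h 19 min + 5 h 20 min = 33 h 33 min.

33 h 33 min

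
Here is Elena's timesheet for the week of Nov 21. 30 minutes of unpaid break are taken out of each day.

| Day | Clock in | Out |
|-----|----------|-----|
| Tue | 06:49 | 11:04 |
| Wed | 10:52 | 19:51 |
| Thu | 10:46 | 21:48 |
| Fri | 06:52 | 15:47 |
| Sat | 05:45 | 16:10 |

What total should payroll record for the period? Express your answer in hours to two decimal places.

Tue: 06:49–11:04 = 4 h 15 min; less 30 min break → 3 h 45 min
Wed: 10:52–19:51 = 8 h 59 min; less 30 min break → 8 h 29 min
Thu: 10:46–21:48 = 11 h 2 min; less 30 min break → 10 h 32 min
Fri: 06:52–15:47 = 8 h 55 min; less 30 min break → 8 h 25 min
Sat: 05:45–16:10 = 10 h 25 min; less 30 min break → 9 h 55 min
Total: 3 h 45 min + 8 h 29 min + 10 h 32 min + 8 h 25 min + 9 h 55 min = 41 h 6 min.

41.10 hours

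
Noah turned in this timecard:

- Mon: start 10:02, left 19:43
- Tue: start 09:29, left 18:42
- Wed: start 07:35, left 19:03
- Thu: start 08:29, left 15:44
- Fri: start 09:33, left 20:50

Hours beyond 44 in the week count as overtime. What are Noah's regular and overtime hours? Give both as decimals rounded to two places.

Regular 44.00 hours, overtime 4.90 hours

Mon: 10:02–19:43 = 9 h 41 min
Tue: 09:29–18:42 = 9 h 13 min
Wed: 07:35–19:03 = 11 h 28 min
Thu: 08:29–15:44 = 7 h 15 min
Fri: 09:33–20:50 = 11 h 17 min
Total worked: 48 h 54 min = 48.90 h.
Threshold 44 h → overtime 4 h 54 min, regular 44 h 0 min.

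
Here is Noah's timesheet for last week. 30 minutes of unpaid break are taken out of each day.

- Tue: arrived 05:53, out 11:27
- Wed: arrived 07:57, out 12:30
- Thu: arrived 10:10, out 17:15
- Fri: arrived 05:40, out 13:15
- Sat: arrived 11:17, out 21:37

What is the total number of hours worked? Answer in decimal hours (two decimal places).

Tue: 05:53–11:27 = 5 h 34 min; less 30 min break → 5 h 4 min
Wed: 07:57–12:30 = 4 h 33 min; less 30 min break → 4 h 3 min
Thu: 10:10–17:15 = 7 h 5 min; less 30 min break → 6 h 35 min
Fri: 05:40–13:15 = 7 h 35 min; less 30 min break → 7 h 5 min
Sat: 11:17–21:37 = 10 h 20 min; less 30 min break → 9 h 50 min
Total: 5 h 4 min + 4 h 3 min + 6 h 35 min + 7 h 5 min + 9 h 50 min = 32 h 37 min.

32.62 hours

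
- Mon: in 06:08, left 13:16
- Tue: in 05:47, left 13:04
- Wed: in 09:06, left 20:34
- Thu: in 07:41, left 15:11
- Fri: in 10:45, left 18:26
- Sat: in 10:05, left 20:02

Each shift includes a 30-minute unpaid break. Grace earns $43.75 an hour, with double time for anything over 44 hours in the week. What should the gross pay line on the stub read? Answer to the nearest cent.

Mon: 06:08–13:16 = 7 h 8 min; less 30 min break → 6 h 38 min
Tue: 05:47–13:04 = 7 h 17 min; less 30 min break → 6 h 47 min
Wed: 09:06–20:34 = 11 h 28 min; less 30 min break → 10 h 58 min
Thu: 07:41–15:11 = 7 h 30 min; less 30 min break → 7 h 0 min
Fri: 10:45–18:26 = 7 h 41 min; less 30 min break → 7 h 11 min
Sat: 10:05–20:02 = 9 h 57 min; less 30 min break → 9 h 27 min
Total worked: 48 h 1 min = 2881 min.
Regular 44 h 0 min = 2640 min at $43.75/h; overtime 4 h 1 min = 241 min at $87.50/h.
Pay = (2640 × $43.75 + 241 × $87.50) ÷ 60 = $2276.46.

$2276.46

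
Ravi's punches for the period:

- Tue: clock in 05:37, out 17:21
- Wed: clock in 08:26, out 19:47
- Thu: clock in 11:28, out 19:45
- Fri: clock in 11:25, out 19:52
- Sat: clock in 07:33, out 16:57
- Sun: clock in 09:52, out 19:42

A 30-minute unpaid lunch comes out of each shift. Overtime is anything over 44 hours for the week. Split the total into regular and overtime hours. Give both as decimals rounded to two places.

Regular 44.00 hours, overtime 12.05 hours

Tue: 05:37–17:21 = 11 h 44 min; less 30 min break → 11 h 14 min
Wed: 08:26–19:47 = 11 h 21 min; less 30 min break → 10 h 51 min
Thu: 11:28–19:45 = 8 h 17 min; less 30 min break → 7 h 47 min
Fri: 11:25–19:52 = 8 h 27 min; less 30 min break → 7 h 57 min
Sat: 07:33–16:57 = 9 h 24 min; less 30 min break → 8 h 54 min
Sun: 09:52–19:42 = 9 h 50 min; less 30 min break → 9 h 20 min
Total worked: 56 h 3 min = 56.05 h.
Threshold 44 h → overtime 12 h 3 min, regular 44 h 0 min.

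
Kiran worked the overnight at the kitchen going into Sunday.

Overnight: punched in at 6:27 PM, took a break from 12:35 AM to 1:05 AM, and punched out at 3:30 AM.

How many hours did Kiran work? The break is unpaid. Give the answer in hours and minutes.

8 h 33 min

Overnight: 6:27 PM → midnight = 5 h 33 min; midnight → 3:30 AM = 3 h 30 min; span 9 h 3 min; less 30 min break → 8 h 33 min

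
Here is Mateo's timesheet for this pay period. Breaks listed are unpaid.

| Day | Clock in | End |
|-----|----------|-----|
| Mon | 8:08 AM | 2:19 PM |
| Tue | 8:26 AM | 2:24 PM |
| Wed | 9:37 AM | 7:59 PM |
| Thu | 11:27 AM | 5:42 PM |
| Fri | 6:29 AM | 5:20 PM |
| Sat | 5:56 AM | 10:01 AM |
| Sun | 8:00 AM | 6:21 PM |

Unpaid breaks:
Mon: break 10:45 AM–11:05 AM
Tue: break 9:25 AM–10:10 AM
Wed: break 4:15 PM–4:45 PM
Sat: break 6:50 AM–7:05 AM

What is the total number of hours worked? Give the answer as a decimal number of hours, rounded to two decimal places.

52.22 hours

Mon: 8:08 AM–2:19 PM = 6 h 11 min; less 20 min break → 5 h 51 min
Tue: 8:26 AM–2:24 PM = 5 h 58 min; less 45 min break → 5 h 13 min
Wed: 9:37 AM–7:59 PM = 10 h 22 min; less 30 min break → 9 h 52 min
Thu: 11:27 AM–5:42 PM = 6 h 15 min
Fri: 6:29 AM–5:20 PM = 10 h 51 min
Sat: 5:56 AM–10:01 AM = 4 h 5 min; less 15 min break → 3 h 50 min
Sun: 8:00 AM–6:21 PM = 10 h 21 min
Total: 5 h 51 min + 5 h 13 min + 9 h 52 min + 6 h 15 min + 10 h 51 min + 3 h 50 min + 10 h 21 min = 52 h 13 min.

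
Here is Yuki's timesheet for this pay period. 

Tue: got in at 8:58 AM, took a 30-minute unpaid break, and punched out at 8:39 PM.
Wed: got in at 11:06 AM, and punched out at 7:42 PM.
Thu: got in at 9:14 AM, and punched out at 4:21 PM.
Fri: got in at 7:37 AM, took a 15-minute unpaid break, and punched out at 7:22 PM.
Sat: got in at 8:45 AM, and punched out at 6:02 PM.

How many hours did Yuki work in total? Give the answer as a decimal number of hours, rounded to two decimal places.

Tue: 8:58 AM–8:39 PM = 11 h 41 min; less 30 min break → 11 h 11 min
Wed: 11:06 AM–7:42 PM = 8 h 36 min
Thu: 9:14 AM–4:21 PM = 7 h 7 min
Fri: 7:37 AM–7:22 PM = 11 h 45 min; less 15 min break → 11 h 30 min
Sat: 8:45 AM–6:02 PM = 9 h 17 min
Total: 11 h 11 min + 8 h 36 min + 7 h 7 min + 11 h 30 min + 9 h 17 min = 47 h 41 min.

47.68 hours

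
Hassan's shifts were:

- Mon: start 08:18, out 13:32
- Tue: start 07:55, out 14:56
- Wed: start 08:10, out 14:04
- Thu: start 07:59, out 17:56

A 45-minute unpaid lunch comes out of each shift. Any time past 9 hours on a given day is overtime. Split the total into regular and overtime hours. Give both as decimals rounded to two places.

Mon: 08:18–13:32 = 5 h 14 min; less 45 min break → 4 h 29 min
Tue: 07:55–14:56 = 7 h 1 min; less 45 min break → 6 h 16 min
Wed: 08:10–14:04 = 5 h 54 min; less 45 min break → 5 h 9 min
Thu: 07:59–17:56 = 9 h 57 min; less 45 min break → 9 h 12 min
Mon reg 4 h 29 min / OT 0 h 0 min; Tue reg 6 h 16 min / OT 0 h 0 min; Wed reg 5 h 9 min / OT 0 h 0 min; Thu reg 9 h 0 min / OT 0 h 12 min.
Totals: regular 24 h 54 min, overtime 0 h 12 min.

Regular 24.90 hours, overtime 0.20 hours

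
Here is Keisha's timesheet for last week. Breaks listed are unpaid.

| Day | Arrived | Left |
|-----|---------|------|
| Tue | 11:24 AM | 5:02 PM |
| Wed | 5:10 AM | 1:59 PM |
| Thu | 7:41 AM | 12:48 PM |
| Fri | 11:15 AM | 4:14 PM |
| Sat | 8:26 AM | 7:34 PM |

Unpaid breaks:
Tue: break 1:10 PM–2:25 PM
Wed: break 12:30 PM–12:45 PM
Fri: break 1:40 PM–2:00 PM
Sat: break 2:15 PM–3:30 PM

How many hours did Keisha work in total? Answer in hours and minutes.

32 h 36 min

Tue: 11:24 AM–5:02 PM = 5 h 38 min; less 75 min break → 4 h 23 min
Wed: 5:10 AM–1:59 PM = 8 h 49 min; less 15 min break → 8 h 34 min
Thu: 7:41 AM–12:48 PM = 5 h 7 min
Fri: 11:15 AM–4:14 PM = 4 h 59 min; less 20 min break → 4 h 39 min
Sat: 8:26 AM–7:34 PM = 11 h 8 min; less 75 min break → 9 h 53 min
Total: 4 h 23 min + 8 h 34 min + 5 h 7 min + 4 h 39 min + 9 h 53 min = 32 h 36 min.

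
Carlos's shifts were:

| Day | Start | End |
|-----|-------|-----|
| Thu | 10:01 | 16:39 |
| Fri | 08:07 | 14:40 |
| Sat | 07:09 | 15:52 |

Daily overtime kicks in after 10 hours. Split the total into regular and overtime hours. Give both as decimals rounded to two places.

Thu: 10:01–16:39 = 6 h 38 min
Fri: 08:07–14:40 = 6 h 33 min
Sat: 07:09–15:52 = 8 h 43 min
Thu reg 6 h 38 min / OT 0 h 0 min; Fri reg 6 h 33 min / OT 0 h 0 min; Sat reg 8 h 43 min / OT 0 h 0 min.
Totals: regular 21 h 54 min, overtime 0 h 0 min.

Regular 21.90 hours, overtime 0.00 hours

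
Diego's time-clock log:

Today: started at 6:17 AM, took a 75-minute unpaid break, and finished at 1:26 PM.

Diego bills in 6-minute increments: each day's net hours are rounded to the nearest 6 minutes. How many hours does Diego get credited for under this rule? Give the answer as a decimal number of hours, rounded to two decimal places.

5.90 hours

Today: 6:17 AM–1:26 PM = 7 h 9 min − 75 min = 5 h 54 min → rounds to 5 h 54 min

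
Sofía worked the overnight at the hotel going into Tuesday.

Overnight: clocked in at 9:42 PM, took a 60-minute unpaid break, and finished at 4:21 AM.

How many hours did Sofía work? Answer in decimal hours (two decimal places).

Overnight: 9:42 PM → midnight = 2 h 18 min; midnight → 4:21 AM = 4 h 21 min; span 6 h 39 min; less 60 min break → 5 h 39 min

5.65 hours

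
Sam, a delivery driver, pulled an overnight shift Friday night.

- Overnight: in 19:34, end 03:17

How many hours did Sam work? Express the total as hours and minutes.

Overnight: 19:34 → midnight = 4 h 26 min; midnight → 03:17 = 3 h 17 min; span 7 h 43 min

7 h 43 min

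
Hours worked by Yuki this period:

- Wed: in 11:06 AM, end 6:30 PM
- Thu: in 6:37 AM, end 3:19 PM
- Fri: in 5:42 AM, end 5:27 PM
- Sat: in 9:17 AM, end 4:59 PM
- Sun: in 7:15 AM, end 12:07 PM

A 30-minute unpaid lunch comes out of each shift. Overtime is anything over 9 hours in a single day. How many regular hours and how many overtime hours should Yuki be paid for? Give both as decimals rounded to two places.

Regular 35.67 hours, overtime 2.25 hours

Wed: 11:06 AM–6:30 PM = 7 h 24 min; less 30 min break → 6 h 54 min
Thu: 6:37 AM–3:19 PM = 8 h 42 min; less 30 min break → 8 h 12 min
Fri: 5:42 AM–5:27 PM = 11 h 45 min; less 30 min break → 11 h 15 min
Sat: 9:17 AM–4:59 PM = 7 h 42 min; less 30 min break → 7 h 12 min
Sun: 7:15 AM–12:07 PM = 4 h 52 min; less 30 min break → 4 h 22 min
Wed reg 6 h 54 min / OT 0 h 0 min; Thu reg 8 h 12 min / OT 0 h 0 min; Fri reg 9 h 0 min / OT 2 h 15 min; Sat reg 7 h 12 min / OT 0 h 0 min; Sun reg 4 h 22 min / OT 0 h 0 min.
Totals: regular 35 h 40 min, overtime 2 h 15 min.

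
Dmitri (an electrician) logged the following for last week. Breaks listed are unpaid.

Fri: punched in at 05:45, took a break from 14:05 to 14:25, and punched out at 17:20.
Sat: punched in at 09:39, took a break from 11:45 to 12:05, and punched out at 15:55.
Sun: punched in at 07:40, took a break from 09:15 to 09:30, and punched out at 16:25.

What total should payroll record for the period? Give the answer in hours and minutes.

25 h 41 min

Fri: 05:45–17:20 = 11 h 35 min; less 20 min break → 11 h 15 min
Sat: 09:39–15:55 = 6 h 16 min; less 20 min break → 5 h 56 min
Sun: 07:40–16:25 = 8 h 45 min; less 15 min break → 8 h 30 min
Total: 11 h 15 min + 5 h 56 min + 8 h 30 min = 25 h 41 min.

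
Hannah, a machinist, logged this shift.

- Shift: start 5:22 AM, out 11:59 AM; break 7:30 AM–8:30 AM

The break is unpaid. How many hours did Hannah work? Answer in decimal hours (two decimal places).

Shift: 5:22 AM–11:59 AM = 6 h 37 min; less 60 min break → 5 h 37 min

5.62 hours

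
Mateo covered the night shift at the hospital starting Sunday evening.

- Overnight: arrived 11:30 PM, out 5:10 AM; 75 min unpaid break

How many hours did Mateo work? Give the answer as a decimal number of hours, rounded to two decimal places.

Overnight: 11:30 PM → midnight = 0 h 30 min; midnight → 5:10 AM = 5 h 10 min; span 5 h 40 min; less 75 min break → 4 h 25 min

4.42 hours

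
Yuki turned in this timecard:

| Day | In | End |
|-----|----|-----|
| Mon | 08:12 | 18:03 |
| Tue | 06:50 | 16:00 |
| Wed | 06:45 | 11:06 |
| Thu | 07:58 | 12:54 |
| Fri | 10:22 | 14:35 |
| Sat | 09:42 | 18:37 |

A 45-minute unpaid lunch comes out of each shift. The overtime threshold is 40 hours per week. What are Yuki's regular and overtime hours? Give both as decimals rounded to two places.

Mon: 08:12–18:03 = 9 h 51 min; less 45 min break → 9 h 6 min
Tue: 06:50–16:00 = 9 h 10 min; less 45 min break → 8 h 25 min
Wed: 06:45–11:06 = 4 h 21 min; less 45 min break → 3 h 36 min
Thu: 07:58–12:54 = 4 h 56 min; less 45 min break → 4 h 11 min
Fri: 10:22–14:35 = 4 h 13 min; less 45 min break → 3 h 28 min
Sat: 09:42–18:37 = 8 h 55 min; less 45 min break → 8 h 10 min
Total worked: 36 h 56 min = 36.93 h.
Threshold 40 h → overtime 0 h 0 min, regular 36 h 56 min.

Regular 36.93 hours, overtime 0.00 hours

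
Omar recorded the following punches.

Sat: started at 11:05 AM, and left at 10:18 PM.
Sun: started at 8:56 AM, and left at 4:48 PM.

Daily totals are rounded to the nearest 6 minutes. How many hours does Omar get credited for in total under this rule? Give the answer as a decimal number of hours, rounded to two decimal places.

19.10 hours

Sat: 11:05 AM–10:18 PM = 11 h 13 min → rounds to 11 h 12 min
Sun: 8:56 AM–4:48 PM = 7 h 52 min → rounds to 7 h 54 min
Total credited: 19 h 6 min.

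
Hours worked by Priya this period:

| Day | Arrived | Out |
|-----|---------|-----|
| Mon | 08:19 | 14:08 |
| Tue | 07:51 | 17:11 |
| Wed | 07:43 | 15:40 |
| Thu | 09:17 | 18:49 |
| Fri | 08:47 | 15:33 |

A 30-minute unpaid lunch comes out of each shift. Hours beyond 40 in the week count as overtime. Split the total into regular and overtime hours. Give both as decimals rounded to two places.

Mon: 08:19–14:08 = 5 h 49 min; less 30 min break → 5 h 19 min
Tue: 07:51–17:11 = 9 h 20 min; less 30 min break → 8 h 50 min
Wed: 07:43–15:40 = 7 h 57 min; less 30 min break → 7 h 27 min
Thu: 09:17–18:49 = 9 h 32 min; less 30 min break → 9 h 2 min
Fri: 08:47–15:33 = 6 h 46 min; less 30 min break → 6 h 16 min
Total worked: 36 h 54 min = 36.90 h.
Threshold 40 h → overtime 0 h 0 min, regular 36 h 54 min.

Regular 36.90 hours, overtime 0.00 hours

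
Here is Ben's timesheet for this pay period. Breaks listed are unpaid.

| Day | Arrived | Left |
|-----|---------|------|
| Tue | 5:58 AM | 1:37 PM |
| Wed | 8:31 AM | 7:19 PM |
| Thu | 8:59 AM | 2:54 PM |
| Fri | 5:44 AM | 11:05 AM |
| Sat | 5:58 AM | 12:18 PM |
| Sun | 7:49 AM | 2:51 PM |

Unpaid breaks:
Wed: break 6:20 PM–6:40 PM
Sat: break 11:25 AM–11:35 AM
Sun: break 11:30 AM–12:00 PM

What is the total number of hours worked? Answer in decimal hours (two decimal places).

Tue: 5:58 AM–1:37 PM = 7 h 39 min
Wed: 8:31 AM–7:19 PM = 10 h 48 min; less 20 min break → 10 h 28 min
Thu: 8:59 AM–2:54 PM = 5 h 55 min
Fri: 5:44 AM–11:05 AM = 5 h 21 min
Sat: 5:58 AM–12:18 PM = 6 h 20 min; less 10 min break → 6 h 10 min
Sun: 7:49 AM–2:51 PM = 7 h 2 min; less 30 min break → 6 h 32 min
Total: 7 h 39 min + 10 h 28 min + 5 h 55 min + 5 h 21 min + 6 h 10 min + 6 h 32 min = 42 h 5 min.

42.08 hours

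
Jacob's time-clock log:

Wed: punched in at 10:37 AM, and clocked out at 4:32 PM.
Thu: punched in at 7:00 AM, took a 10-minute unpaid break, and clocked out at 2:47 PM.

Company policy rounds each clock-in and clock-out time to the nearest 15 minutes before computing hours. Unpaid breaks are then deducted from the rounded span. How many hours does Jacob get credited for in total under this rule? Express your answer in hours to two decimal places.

13.58 hours

Wed: in 10:37 AM→10:30 AM, out 4:32 PM→4:30 PM; 6 h 0 min
Thu: in 7:00 AM→7:00 AM, out 2:47 PM→2:45 PM; 7 h 45 min − 10 min = 7 h 35 min
Total credited: 13 h 35 min.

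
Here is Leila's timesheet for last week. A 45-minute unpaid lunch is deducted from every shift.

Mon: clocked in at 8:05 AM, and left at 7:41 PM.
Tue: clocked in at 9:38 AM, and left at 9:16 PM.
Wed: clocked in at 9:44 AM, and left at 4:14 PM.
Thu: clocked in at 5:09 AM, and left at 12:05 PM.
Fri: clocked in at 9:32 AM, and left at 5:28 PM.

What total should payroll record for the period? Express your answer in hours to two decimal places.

40.85 hours

Mon: 8:05 AM–7:41 PM = 11 h 36 min; less 45 min break → 10 h 51 min
Tue: 9:38 AM–9:16 PM = 11 h 38 min; less 45 min break → 10 h 53 min
Wed: 9:44 AM–4:14 PM = 6 h 30 min; less 45 min break → 5 h 45 min
Thu: 5:09 AM–12:05 PM = 6 h 56 min; less 45 min break → 6 h 11 min
Fri: 9:32 AM–5:28 PM = 7 h 56 min; less 45 min break → 7 h 11 min
Total: 10 h 51 min + 10 h 53 min + 5 h 45 min + 6 h 11 min + 7 h 11 min = 40 h 51 min.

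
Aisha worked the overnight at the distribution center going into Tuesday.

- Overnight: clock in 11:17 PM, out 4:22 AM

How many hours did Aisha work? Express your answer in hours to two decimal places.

Overnight: 11:17 PM → midnight = 0 h 43 min; midnight → 4:22 AM = 4 h 22 min; span 5 h 5 min

5.08 hours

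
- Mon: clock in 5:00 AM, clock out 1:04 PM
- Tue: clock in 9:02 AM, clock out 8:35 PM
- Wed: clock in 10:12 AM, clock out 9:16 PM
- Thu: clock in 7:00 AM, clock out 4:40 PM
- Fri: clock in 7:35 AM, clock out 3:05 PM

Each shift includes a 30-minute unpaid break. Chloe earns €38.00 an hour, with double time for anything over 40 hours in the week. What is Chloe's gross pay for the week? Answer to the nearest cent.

Mon: 5:00 AM–1:04 PM = 8 h 4 min; less 30 min break → 7 h 34 min
Tue: 9:02 AM–8:35 PM = 11 h 33 min; less 30 min break → 11 h 3 min
Wed: 10:12 AM–9:16 PM = 11 h 4 min; less 30 min break → 10 h 34 min
Thu: 7:00 AM–4:40 PM = 9 h 40 min; less 30 min break → 9 h 10 min
Fri: 7:35 AM–3:05 PM = 7 h 30 min; less 30 min break → 7 h 0 min
Total worked: 45 h 21 min = 2721 min.
Regular 40 h 0 min = 2400 min at €38.00/h; overtime 5 h 21 min = 321 min at €76.00/h.
Pay = (2400 × €38.00 + 321 × €76.00) ÷ 60 = €1926.60.

€1926.60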